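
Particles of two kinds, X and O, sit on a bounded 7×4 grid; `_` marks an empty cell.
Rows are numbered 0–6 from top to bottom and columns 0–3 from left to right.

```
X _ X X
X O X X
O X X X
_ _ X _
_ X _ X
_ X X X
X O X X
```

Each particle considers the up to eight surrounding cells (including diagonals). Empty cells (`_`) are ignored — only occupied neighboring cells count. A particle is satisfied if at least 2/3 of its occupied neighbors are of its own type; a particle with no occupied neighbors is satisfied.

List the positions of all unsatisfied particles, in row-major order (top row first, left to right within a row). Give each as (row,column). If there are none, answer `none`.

(0,0), (1,0), (1,1), (2,0), (6,0), (6,1)

Row 0: (0,0)X 1/2 unhappy · (0,2)X 3/4 ok · (0,3)X 3/3 ok
Row 1: (1,0)X 2/4 unhappy · (1,1)O 1/7 unhappy · (1,2)X 6/7 ok · (1,3)X 5/5 ok
Row 2: (2,0)O 1/3 unhappy · (2,1)X 4/6 ok · (2,2)X 5/6 ok · (2,3)X 4/4 ok
Row 3: (3,2)X 5/5 ok
Row 4: (4,1)X 3/3 ok · (4,3)X 3/3 ok
Row 5: (5,1)X 4/5 ok · (5,2)X 6/7 ok · (5,3)X 4/4 ok
Row 6: (6,0)X 1/2 unhappy · (6,1)O 0/4 unhappy · (6,2)X 4/5 ok · (6,3)X 3/3 ok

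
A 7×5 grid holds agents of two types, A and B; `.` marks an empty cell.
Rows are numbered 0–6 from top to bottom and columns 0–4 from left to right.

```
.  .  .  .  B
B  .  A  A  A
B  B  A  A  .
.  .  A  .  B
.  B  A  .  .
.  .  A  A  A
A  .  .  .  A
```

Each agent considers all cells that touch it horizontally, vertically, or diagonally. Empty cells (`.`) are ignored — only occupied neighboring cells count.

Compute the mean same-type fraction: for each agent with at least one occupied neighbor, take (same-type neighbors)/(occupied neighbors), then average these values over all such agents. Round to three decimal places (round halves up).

0.663

Row 0: (0,4)B 0/2
Row 1: (1,0)B 2/2 · (1,2)A 3/4 · (1,3)A 4/5 · (1,4)A 2/3
Row 2: (2,0)B 2/2 · (2,1)B 2/5 · (2,2)A 4/5 · (2,3)A 5/6
Row 3: (3,2)A 3/5 · (3,4)B 0/1
Row 4: (4,1)B 0/3 · (4,2)A 3/4
Row 5: (5,2)A 2/3 · (5,3)A 4/4 · (5,4)A 2/2
Row 6: (6,0)A — no occupied neighbors · (6,4)A 2/2
Sum over 17 agents: 0/2 + 2/2 + 3/4 + 4/5 + 2/3 + 2/2 + 2/5 + 4/5 + 5/6 + 3/5 + 0/1 + 0/3 + 3/4 + 2/3 + 4/4 + 2/2 + 2/2 = 169/15; mean = 169/15 ÷ 17 = 169/255 = 0.662745… → 0.663.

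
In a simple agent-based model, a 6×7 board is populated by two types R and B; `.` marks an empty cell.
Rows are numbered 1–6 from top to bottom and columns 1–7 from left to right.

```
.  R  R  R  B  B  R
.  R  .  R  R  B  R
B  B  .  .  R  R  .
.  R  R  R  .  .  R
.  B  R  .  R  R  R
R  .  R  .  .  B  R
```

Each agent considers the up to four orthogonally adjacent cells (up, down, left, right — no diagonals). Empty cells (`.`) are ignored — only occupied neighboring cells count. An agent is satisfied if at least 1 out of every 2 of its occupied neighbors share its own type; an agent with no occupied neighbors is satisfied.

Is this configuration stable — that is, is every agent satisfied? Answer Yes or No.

Row 1: (1,2)R 2/2 ok · (1,3)R 2/2 ok · (1,4)R 2/3 ok · (1,5)B 1/3 unhappy · (1,6)B 2/3 ok · (1,7)R 1/2 ok
Row 2: (2,2)R 1/2 ok · (2,4)R 2/2 ok · (2,5)R 2/4 ok · (2,6)B 1/4 unhappy · (2,7)R 1/2 ok
Row 3: (3,1)B 1/1 ok · (3,2)B 1/3 unhappy · (3,5)R 2/2 ok · (3,6)R 1/2 ok
Row 4: (4,2)R 1/3 unhappy · (4,3)R 3/3 ok · (4,4)R 1/1 ok · (4,7)R 1/1 ok
Row 5: (5,2)B 0/2 unhappy · (5,3)R 2/3 ok · (5,5)R 1/1 ok · (5,6)R 2/3 ok · (5,7)R 3/3 ok
Row 6: (6,1)R 0/0 ok · (6,3)R 1/1 ok · (6,6)B 0/2 unhappy · (6,7)R 1/2 ok
For instance (1,5) has only 1/3 same-type neighbors, below 1/2.

No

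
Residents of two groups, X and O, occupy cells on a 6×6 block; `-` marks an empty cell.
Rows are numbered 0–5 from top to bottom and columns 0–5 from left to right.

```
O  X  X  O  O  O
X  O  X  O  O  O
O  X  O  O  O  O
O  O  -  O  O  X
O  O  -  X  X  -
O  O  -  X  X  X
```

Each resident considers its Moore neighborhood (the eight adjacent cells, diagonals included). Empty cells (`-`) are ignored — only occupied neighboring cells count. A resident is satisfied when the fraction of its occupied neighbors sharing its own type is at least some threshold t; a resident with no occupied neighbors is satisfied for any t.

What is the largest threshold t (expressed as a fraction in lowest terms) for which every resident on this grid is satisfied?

1/4

Row 0: (0,0)O 1/3 · (0,1)X 3/5 · (0,2)X 2/5 · (0,3)O 3/5 · (0,4)O 5/5 · (0,5)O 3/3
Row 1: (1,0)X 2/5 · (1,1)O 3/8 · (1,2)X 3/8 · (1,3)O 6/8 · (1,4)O 8/8 · (1,5)O 5/5
Row 2: (2,0)O 3/5 · (2,1)X 2/7 · (2,2)O 5/7 · (2,3)O 6/7 · (2,4)O 7/8 · (2,5)O 4/5
Row 3: (3,0)O 4/5 · (3,1)O 5/6 · (3,3)O 4/6 · (3,4)O 4/7 · (3,5)X 1/4
Row 4: (4,0)O 5/5 · (4,1)O 5/5 · (4,3)X 3/5 · (4,4)X 5/7
Row 5: (5,0)O 3/3 · (5,1)O 3/3 · (5,3)X 3/3 · (5,4)X 4/4 · (5,5)X 2/2
The smallest same-type fraction is 1/4 at (3,5), which reduces to 1/4. Any threshold above that leaves this resident unsatisfied.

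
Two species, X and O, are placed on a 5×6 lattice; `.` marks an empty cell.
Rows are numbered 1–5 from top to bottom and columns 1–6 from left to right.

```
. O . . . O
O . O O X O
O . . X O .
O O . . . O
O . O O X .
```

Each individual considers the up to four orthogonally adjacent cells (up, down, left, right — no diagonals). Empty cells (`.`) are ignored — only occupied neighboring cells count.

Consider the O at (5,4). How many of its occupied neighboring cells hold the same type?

Occupied neighbors of (5,4): (5,3)=O, (5,5)=X.
Same type (O): 1 of 2.

1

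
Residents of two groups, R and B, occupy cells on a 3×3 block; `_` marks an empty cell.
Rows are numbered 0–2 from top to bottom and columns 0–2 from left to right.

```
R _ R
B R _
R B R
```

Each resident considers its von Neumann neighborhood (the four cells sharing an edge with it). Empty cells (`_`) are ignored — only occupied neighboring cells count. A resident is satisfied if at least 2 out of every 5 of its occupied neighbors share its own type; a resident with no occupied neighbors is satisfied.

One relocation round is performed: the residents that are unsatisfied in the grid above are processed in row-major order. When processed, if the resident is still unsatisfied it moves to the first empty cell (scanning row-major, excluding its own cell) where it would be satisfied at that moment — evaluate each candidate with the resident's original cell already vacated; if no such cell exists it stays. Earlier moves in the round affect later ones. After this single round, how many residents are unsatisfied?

Initially unsatisfied (in order): (0,0), (1,0), (1,1), (2,0), (2,1), (2,2).
  (0,0) → (0,1).
  (1,0): no empty cell satisfies it; stays.
  (1,1) → (0,0).
  (2,0) → (1,2).
  (2,1) → (2,0).
  (2,2): now satisfied by earlier moves; stays.
Resulting grid:
R R R
B _ R
B _ R
All satisfied now.

0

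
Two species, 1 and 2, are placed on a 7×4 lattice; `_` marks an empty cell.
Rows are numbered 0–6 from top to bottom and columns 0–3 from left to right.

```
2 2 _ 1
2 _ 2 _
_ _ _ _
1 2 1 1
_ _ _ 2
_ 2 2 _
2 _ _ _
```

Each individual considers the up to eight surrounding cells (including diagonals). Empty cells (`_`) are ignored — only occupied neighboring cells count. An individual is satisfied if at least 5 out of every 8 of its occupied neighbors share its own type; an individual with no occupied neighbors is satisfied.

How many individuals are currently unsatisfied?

7

(0,0)2 2/2 satisfied
(0,1)2 3/3 satisfied
(0,3)1 0/1 not
(1,0)2 2/2 satisfied
(1,2)2 1/2 not
(3,0)1 0/1 not
(3,1)2 0/2 not
(3,2)1 1/3 not
(3,3)1 1/2 not
(4,3)2 1/3 not
(5,1)2 2/2 satisfied
(5,2)2 2/2 satisfied
(6,0)2 1/1 satisfied
Unsatisfied: (0,3), (1,2), (3,0), (3,1), (3,2), (3,3), (4,3) — 7 in total.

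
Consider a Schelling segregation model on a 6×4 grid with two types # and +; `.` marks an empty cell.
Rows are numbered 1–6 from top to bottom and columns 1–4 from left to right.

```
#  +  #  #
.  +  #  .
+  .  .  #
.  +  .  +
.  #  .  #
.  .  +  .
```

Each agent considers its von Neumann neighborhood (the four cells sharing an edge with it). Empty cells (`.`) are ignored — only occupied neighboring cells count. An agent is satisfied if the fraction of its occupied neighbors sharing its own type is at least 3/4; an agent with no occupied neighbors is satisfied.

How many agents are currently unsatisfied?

10

(1,1)# 0/1 ✗
(1,2)+ 1/3 ✗
(1,3)# 2/3 ✗
(1,4)# 1/1 ✓
(2,2)+ 1/2 ✗
(2,3)# 1/2 ✗
(3,1)+ 0/0 ✓
(3,4)# 0/1 ✗
(4,2)+ 0/1 ✗
(4,4)+ 0/2 ✗
(5,2)# 0/1 ✗
(5,4)# 0/1 ✗
(6,3)+ 0/0 ✓
Unsatisfied: (1,1), (1,2), (1,3), (2,2), (2,3), (3,4), (4,2), (4,4), (5,2), (5,4) — 10 in total.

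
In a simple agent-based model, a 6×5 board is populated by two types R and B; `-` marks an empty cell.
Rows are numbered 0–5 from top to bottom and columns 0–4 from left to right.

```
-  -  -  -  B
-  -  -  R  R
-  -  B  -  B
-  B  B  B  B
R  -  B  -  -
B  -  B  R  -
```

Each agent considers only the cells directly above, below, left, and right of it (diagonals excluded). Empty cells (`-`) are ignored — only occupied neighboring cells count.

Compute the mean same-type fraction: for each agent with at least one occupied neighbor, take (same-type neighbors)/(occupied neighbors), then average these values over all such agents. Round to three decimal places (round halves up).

Row 0: (0,4)B 0/1
Row 1: (1,3)R 1/1 · (1,4)R 1/3
Row 2: (2,2)B 1/1 · (2,4)B 1/2
Row 3: (3,1)B 1/1 · (3,2)B 4/4 · (3,3)B 2/2 · (3,4)B 2/2
Row 4: (4,0)R 0/1 · (4,2)B 2/2
Row 5: (5,0)B 0/1 · (5,2)B 1/2 · (5,3)R 0/1
Sum over 14 agents: 0/1 + 1/1 + 1/3 + 1/1 + 1/2 + 1/1 + 4/4 + 2/2 + 2/2 + 0/1 + 2/2 + 0/1 + 1/2 + 0/1 = 25/3; mean = 25/3 ÷ 14 = 25/42 = 0.595238… → 0.595.

0.595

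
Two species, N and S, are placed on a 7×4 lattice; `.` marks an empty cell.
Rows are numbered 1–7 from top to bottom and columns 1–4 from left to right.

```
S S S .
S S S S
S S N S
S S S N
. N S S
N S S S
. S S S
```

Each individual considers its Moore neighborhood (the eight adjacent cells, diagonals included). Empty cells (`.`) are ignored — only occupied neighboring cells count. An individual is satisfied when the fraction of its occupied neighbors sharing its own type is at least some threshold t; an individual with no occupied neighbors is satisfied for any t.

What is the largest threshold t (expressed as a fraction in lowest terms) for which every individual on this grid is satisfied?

Row 1: (1,1)S 3/3 · (1,2)S 5/5 · (1,3)S 4/4
Row 2: (2,1)S 5/5 · (2,2)S 7/8 · (2,3)S 6/7 · (2,4)S 3/4
Row 3: (3,1)S 5/5 · (3,2)S 7/8 · (3,3)N 1/8 · (3,4)S 3/5
Row 4: (4,1)S 3/4 · (4,2)S 5/7 · (4,3)S 5/8 · (4,4)N 1/5
Row 5: (5,2)N 1/7 · (5,3)S 6/8 · (5,4)S 4/5
Row 6: (6,1)N 1/3 · (6,2)S 4/6 · (6,3)S 7/8 · (6,4)S 5/5
Row 7: (7,2)S 3/4 · (7,3)S 5/5 · (7,4)S 3/3
The smallest same-type fraction is 1/8 at (3,3), which reduces to 1/8. Any threshold above that leaves this individual unsatisfied.

1/8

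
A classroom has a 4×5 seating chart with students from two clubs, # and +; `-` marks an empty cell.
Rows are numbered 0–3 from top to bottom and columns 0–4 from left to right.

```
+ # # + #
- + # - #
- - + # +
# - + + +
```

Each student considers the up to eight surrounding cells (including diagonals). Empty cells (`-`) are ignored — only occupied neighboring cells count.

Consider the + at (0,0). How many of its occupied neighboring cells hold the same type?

Occupied neighbors of (0,0): (0,1)=#, (1,1)=+.
Same type (+): 1 of 2.

1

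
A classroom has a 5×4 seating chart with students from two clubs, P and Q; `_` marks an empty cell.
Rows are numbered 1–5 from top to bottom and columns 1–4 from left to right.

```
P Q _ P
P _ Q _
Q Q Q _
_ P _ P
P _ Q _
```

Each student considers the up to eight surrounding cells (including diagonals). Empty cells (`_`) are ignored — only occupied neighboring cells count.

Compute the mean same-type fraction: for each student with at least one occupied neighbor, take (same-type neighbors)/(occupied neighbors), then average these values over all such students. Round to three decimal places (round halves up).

0.372

Row 1: (1,1)P 1/2 · (1,2)Q 1/3 · (1,4)P 0/1
Row 2: (2,1)P 1/4 · (2,3)Q 3/4
Row 3: (3,1)Q 1/3 · (3,2)Q 3/5 · (3,3)Q 2/4
Row 4: (4,2)P 1/5 · (4,4)P 0/2
Row 5: (5,1)P 1/1 · (5,3)Q 0/2
Sum over 12 students: 1/2 + 1/3 + 0/1 + 1/4 + 3/4 + 1/3 + 3/5 + 2/4 + 1/5 + 0/2 + 1/1 + 0/2 = 67/15; mean = 67/15 ÷ 12 = 67/180 = 0.372222… → 0.372.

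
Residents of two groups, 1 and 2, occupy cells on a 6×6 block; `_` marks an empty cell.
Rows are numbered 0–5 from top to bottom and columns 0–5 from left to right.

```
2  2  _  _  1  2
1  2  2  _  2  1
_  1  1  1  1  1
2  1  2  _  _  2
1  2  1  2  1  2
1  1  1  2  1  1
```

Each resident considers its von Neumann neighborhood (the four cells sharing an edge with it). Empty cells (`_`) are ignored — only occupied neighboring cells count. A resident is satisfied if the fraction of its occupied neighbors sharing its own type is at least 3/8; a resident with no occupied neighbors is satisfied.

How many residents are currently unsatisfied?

15

(0,0)2 1/2 satisfied
(0,1)2 2/2 satisfied
(0,4)1 0/2 not
(0,5)2 0/2 not
(1,0)1 0/2 not
(1,1)2 2/4 satisfied
(1,2)2 1/2 satisfied
(1,4)2 0/3 not
(1,5)1 1/3 not
(2,1)1 2/3 satisfied
(2,2)1 2/4 satisfied
(2,3)1 2/2 satisfied
(2,4)1 2/3 satisfied
(2,5)1 2/3 satisfied
(3,0)2 0/2 not
(3,1)1 1/4 not
(3,2)2 0/3 not
(3,5)2 1/2 satisfied
(4,0)1 1/3 not
(4,1)2 0/4 not
(4,2)1 1/4 not
(4,3)2 1/3 not
(4,4)1 1/3 not
(4,5)2 1/3 not
(5,0)1 2/2 satisfied
(5,1)1 2/3 satisfied
(5,2)1 2/3 satisfied
(5,3)2 1/3 not
(5,4)1 2/3 satisfied
(5,5)1 1/2 satisfied
Unsatisfied: (0,4), (0,5), (1,0), (1,4), (1,5), (3,0), (3,1), (3,2), (4,0), (4,1), (4,2), (4,3), (4,4), (4,5), (5,3) — 15 in total.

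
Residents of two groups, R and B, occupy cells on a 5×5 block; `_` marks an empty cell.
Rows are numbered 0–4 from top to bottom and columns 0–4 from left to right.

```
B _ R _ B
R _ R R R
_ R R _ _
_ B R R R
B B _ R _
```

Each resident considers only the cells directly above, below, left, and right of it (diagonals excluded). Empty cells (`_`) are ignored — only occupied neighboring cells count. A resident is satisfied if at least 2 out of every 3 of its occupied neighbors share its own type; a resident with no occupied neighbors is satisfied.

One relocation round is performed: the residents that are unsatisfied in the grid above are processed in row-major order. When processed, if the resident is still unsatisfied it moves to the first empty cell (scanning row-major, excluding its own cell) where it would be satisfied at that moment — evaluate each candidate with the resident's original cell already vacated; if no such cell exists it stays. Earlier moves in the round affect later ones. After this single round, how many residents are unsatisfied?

Initially unsatisfied (in order): (0,0), (0,4), (1,0), (1,4), (2,1), (3,1).
  (0,0) → (3,0).
  (0,4): no empty cell satisfies it; stays.
  (1,0): now satisfied by earlier moves; stays.
  (1,4) → (0,0).
  (2,1) → (0,1).
  (3,1): now satisfied by earlier moves; stays.
Resulting grid:
R R R _ B
R _ R R _
_ _ R _ _
B B R R R
B B _ R _
All satisfied now.

0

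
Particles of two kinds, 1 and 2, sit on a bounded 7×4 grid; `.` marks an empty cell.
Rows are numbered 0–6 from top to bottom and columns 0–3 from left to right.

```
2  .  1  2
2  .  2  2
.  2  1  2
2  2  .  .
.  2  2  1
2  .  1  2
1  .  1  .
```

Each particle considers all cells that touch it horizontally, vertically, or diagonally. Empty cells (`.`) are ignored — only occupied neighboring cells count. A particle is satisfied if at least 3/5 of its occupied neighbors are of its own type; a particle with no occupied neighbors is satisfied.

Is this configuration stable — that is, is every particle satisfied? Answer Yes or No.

No

(0,0)2 1/1 satisfied
(0,2)1 0/3 not
(0,3)2 2/3 satisfied
(1,0)2 2/2 satisfied
(1,2)2 4/6 satisfied
(1,3)2 3/5 satisfied
(2,1)2 4/5 satisfied
(2,2)1 0/5 not
(2,3)2 2/3 satisfied
(3,0)2 3/3 satisfied
(3,1)2 4/5 satisfied
(4,1)2 4/5 satisfied
(4,2)2 3/5 satisfied
(4,3)1 1/3 not
(5,0)2 1/2 not
(5,2)1 2/5 not
(5,3)2 1/4 not
(6,0)1 0/1 not
(6,2)1 1/2 not
For instance (0,2) has only 0/3 same-type neighbors, below 3/5.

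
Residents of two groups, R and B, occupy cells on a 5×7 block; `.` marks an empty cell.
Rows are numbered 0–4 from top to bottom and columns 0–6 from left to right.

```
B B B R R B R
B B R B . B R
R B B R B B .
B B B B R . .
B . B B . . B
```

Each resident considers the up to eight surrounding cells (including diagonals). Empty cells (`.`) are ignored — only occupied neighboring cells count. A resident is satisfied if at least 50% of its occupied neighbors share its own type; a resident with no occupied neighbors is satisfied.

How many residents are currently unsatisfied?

9

Row 0: (0,0)B 3/3 satisfied · (0,1)B 4/5 satisfied · (0,2)B 3/5 satisfied · (0,3)R 2/4 satisfied · (0,4)R 1/4 not · (0,5)B 1/4 not · (0,6)R 1/3 not
Row 1: (1,0)B 4/5 satisfied · (1,1)B 6/8 satisfied · (1,2)R 2/8 not · (1,3)B 3/7 not · (1,5)B 3/6 satisfied · (1,6)R 1/4 not
Row 2: (2,0)R 0/5 not · (2,1)B 6/8 satisfied · (2,2)B 6/8 satisfied · (2,3)R 2/7 not · (2,4)B 4/6 satisfied · (2,5)B 2/4 satisfied
Row 3: (3,0)B 3/4 satisfied · (3,1)B 6/7 satisfied · (3,2)B 6/7 satisfied · (3,3)B 5/7 satisfied · (3,4)R 1/5 not
Row 4: (4,0)B 2/2 satisfied · (4,2)B 4/4 satisfied · (4,3)B 3/4 satisfied · (4,6)B 0/0 satisfied
Unsatisfied: (0,4), (0,5), (0,6), (1,2), (1,3), (1,6), (2,0), (2,3), (3,4) — 9 in total.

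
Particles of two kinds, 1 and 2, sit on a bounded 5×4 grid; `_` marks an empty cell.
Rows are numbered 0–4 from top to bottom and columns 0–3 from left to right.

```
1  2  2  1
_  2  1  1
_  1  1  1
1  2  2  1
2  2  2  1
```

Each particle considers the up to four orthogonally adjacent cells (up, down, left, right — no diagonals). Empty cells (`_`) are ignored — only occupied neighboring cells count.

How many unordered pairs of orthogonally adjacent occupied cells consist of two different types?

Scan each occupied cell's neighbors to the right and below so each pair is counted once.
Row 0: 1(0,0)–2(0,1)≠ 2(0,1)–2(0,2)= 2(0,1)–2(1,1)= 2(0,2)–1(0,3)≠ 2(0,2)–1(1,2)≠ 1(0,3)–1(1,3)=  → 3/6 unlike.
Row 1: 2(1,1)–1(1,2)≠ 2(1,1)–1(2,1)≠ 1(1,2)–1(1,3)= 1(1,2)–1(2,2)= 1(1,3)–1(2,3)=  → 2/5 unlike.
Row 2: 1(2,1)–1(2,2)= 1(2,1)–2(3,1)≠ 1(2,2)–1(2,3)= 1(2,2)–2(3,2)≠ 1(2,3)–1(3,3)=  → 2/5 unlike.
Row 3: 1(3,0)–2(3,1)≠ 1(3,0)–2(4,0)≠ 2(3,1)–2(3,2)= 2(3,1)–2(4,1)= 2(3,2)–1(3,3)≠ 2(3,2)–2(4,2)= 1(3,3)–1(4,3)=  → 3/7 unlike.
Row 4: 2(4,0)–2(4,1)= 2(4,1)–2(4,2)= 2(4,2)–1(4,3)≠  → 1/3 unlike.
Total adjacent occupied pairs: 26; unlike-type pairs: 11.

11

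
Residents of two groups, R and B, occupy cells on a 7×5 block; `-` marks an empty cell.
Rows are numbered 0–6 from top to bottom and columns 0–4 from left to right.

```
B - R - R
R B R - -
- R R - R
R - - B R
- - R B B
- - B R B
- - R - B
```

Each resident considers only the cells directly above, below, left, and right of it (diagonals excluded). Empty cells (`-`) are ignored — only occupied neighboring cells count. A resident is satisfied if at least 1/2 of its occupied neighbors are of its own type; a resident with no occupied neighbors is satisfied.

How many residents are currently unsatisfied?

Row 0: (0,0)B 0/1 not · (0,2)R 1/1 satisfied · (0,4)R 0/0 satisfied
Row 1: (1,0)R 0/2 not · (1,1)B 0/3 not · (1,2)R 2/3 satisfied
Row 2: (2,1)R 1/2 satisfied · (2,2)R 2/2 satisfied · (2,4)R 1/1 satisfied
Row 3: (3,0)R 0/0 satisfied · (3,3)B 1/2 satisfied · (3,4)R 1/3 not
Row 4: (4,2)R 0/2 not · (4,3)B 2/4 satisfied · (4,4)B 2/3 satisfied
Row 5: (5,2)B 0/3 not · (5,3)R 0/3 not · (5,4)B 2/3 satisfied
Row 6: (6,2)R 0/1 not · (6,4)B 1/1 satisfied
Unsatisfied: (0,0), (1,0), (1,1), (3,4), (4,2), (5,2), (5,3), (6,2) — 8 in total.

8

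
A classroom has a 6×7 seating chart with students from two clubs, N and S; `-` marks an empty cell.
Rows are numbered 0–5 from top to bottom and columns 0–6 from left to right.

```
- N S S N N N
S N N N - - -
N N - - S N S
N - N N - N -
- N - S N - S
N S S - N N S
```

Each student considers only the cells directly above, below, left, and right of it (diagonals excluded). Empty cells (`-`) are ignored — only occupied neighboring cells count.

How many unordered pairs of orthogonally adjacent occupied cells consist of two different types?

13

Scan each occupied cell's neighbors to the right and below so each pair is counted once.
Row 0: N(0,1)–S(0,2)≠ N(0,1)–N(1,1)= S(0,2)–S(0,3)= S(0,2)–N(1,2)≠ S(0,3)–N(0,4)≠ S(0,3)–N(1,3)≠ N(0,4)–N(0,5)= N(0,5)–N(0,6)=  → 4/8 unlike.
Row 1: S(1,0)–N(1,1)≠ S(1,0)–N(2,0)≠ N(1,1)–N(1,2)= N(1,1)–N(2,1)= N(1,2)–N(1,3)=  → 2/5 unlike.
Row 2: N(2,0)–N(2,1)= N(2,0)–N(3,0)= S(2,4)–N(2,5)≠ N(2,5)–S(2,6)≠ N(2,5)–N(3,5)=  → 2/5 unlike.
Row 3: N(3,2)–N(3,3)= N(3,3)–S(4,3)≠  → 1/2 unlike.
Row 4: N(4,1)–S(5,1)≠ S(4,3)–N(4,4)≠ N(4,4)–N(5,4)= S(4,6)–S(5,6)=  → 2/4 unlike.
Row 5: N(5,0)–S(5,1)≠ S(5,1)–S(5,2)= N(5,4)–N(5,5)= N(5,5)–S(5,6)≠  → 2/4 unlike.
Total adjacent occupied pairs: 28; unlike-type pairs: 13.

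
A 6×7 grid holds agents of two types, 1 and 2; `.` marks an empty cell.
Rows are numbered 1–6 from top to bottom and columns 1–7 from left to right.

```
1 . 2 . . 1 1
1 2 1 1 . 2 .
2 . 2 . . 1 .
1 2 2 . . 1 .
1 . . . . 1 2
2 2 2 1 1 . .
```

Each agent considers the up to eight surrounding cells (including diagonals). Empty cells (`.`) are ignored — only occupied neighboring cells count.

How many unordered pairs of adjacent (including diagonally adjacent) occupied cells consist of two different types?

19

Scan each occupied cell's neighbors to the right and below (and the two forward diagonals) so each pair is counted once.
Row 1: 1(1,1)–1(2,1)= 1(1,1)–2(2,2)≠ 2(1,3)–1(2,3)≠ 2(1,3)–1(2,4)≠ 2(1,3)–2(2,2)= 1(1,6)–1(1,7)= 1(1,6)–2(2,6)≠ 1(1,7)–2(2,6)≠  → 5/8 unlike.
Row 2: 1(2,1)–2(2,2)≠ 1(2,1)–2(3,1)≠ 2(2,2)–1(2,3)≠ 2(2,2)–2(3,3)= 2(2,2)–2(3,1)= 1(2,3)–1(2,4)= 1(2,3)–2(3,3)≠ 1(2,4)–2(3,3)≠ 2(2,6)–1(3,6)≠  → 6/9 unlike.
Row 3: 2(3,1)–1(4,1)≠ 2(3,1)–2(4,2)= 2(3,3)–2(4,3)= 2(3,3)–2(4,2)= 1(3,6)–1(4,6)=  → 1/5 unlike.
Row 4: 1(4,1)–2(4,2)≠ 1(4,1)–1(5,1)= 2(4,2)–2(4,3)= 2(4,2)–1(5,1)≠ 1(4,6)–1(5,6)= 1(4,6)–2(5,7)≠  → 3/6 unlike.
Row 5: 1(5,1)–2(6,1)≠ 1(5,1)–2(6,2)≠ 1(5,6)–2(5,7)≠ 1(5,6)–1(6,5)=  → 3/4 unlike.
Row 6: 2(6,1)–2(6,2)= 2(6,2)–2(6,3)= 2(6,3)–1(6,4)≠ 1(6,4)–1(6,5)=  → 1/4 unlike.
Total adjacent occupied pairs: 36; unlike-type pairs: 19.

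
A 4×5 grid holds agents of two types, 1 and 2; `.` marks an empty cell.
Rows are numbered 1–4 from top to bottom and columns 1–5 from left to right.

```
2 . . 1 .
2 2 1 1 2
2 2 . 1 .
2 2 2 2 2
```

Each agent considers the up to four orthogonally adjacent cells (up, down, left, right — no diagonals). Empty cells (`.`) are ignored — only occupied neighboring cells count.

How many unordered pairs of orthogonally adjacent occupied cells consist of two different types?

Scan each occupied cell's neighbors to the right and below so each pair is counted once.
From row 1: 0 unlike of 2 pairs (running 0/2).
From row 2: 2 unlike of 7 pairs (running 2/9).
From row 3: 1 unlike of 4 pairs (running 3/13).
From row 4: 0 unlike of 4 pairs (running 3/17).
Total adjacent occupied pairs: 17; unlike-type pairs: 3.

3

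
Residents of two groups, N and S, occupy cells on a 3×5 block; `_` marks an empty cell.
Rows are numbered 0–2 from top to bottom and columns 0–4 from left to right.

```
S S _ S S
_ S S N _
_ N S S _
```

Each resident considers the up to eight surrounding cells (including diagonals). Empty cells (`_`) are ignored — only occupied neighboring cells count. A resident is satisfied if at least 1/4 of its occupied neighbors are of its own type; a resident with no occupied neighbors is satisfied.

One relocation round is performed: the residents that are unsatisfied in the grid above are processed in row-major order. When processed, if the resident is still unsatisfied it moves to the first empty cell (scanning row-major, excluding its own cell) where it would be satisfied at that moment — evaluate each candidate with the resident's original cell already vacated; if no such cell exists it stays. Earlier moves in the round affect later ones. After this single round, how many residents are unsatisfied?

Initially unsatisfied (in order): (1,3), (2,1).
  (1,3) → (1,0).
  (2,1): now satisfied by earlier moves; stays.
Resulting grid:
S S _ S S
N S S _ _
_ N S S _
All satisfied now.

0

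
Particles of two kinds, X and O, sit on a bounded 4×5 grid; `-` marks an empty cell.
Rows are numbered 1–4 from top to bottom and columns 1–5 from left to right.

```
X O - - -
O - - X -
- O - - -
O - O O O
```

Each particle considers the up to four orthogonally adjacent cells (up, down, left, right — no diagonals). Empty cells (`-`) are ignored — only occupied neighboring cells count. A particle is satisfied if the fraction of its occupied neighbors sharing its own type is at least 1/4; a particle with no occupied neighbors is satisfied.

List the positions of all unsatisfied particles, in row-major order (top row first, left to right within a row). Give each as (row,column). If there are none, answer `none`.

Row 1: (1,1)X 0/2 unhappy · (1,2)O 0/1 unhappy
Row 2: (2,1)O 0/1 unhappy · (2,4)X 0/0 ok
Row 3: (3,2)O 0/0 ok
Row 4: (4,1)O 0/0 ok · (4,3)O 1/1 ok · (4,4)O 2/2 ok · (4,5)O 1/1 ok

(1,1), (1,2), (2,1)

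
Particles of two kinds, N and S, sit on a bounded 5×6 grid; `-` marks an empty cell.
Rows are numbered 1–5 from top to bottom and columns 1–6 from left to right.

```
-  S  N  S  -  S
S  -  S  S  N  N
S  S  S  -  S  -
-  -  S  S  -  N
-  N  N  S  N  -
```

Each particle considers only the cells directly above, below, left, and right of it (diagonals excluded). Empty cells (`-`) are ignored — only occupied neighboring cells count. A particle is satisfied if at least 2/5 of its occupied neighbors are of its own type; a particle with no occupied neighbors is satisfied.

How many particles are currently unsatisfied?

8

Row 1: (1,2)S 0/1 not · (1,3)N 0/3 not · (1,4)S 1/2 satisfied · (1,6)S 0/1 not
Row 2: (2,1)S 1/1 satisfied · (2,3)S 2/3 satisfied · (2,4)S 2/3 satisfied · (2,5)N 1/3 not · (2,6)N 1/2 satisfied
Row 3: (3,1)S 2/2 satisfied · (3,2)S 2/2 satisfied · (3,3)S 3/3 satisfied · (3,5)S 0/1 not
Row 4: (4,3)S 2/3 satisfied · (4,4)S 2/2 satisfied · (4,6)N 0/0 satisfied
Row 5: (5,2)N 1/1 satisfied · (5,3)N 1/3 not · (5,4)S 1/3 not · (5,5)N 0/1 not
Unsatisfied: (1,2), (1,3), (1,6), (2,5), (3,5), (5,3), (5,4), (5,5) — 8 in total.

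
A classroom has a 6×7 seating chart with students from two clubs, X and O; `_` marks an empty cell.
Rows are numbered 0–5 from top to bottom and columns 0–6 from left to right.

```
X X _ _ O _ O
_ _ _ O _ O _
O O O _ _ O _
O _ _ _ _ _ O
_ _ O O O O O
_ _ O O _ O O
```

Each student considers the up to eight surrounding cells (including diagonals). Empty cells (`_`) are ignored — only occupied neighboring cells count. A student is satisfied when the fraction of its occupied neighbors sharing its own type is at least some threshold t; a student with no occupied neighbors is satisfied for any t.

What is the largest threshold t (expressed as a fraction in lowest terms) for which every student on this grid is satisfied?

(0,0)X 1/1
(0,1)X 1/1
(0,4)O 2/2
(0,6)O 1/1
(1,3)O 2/2
(1,5)O 3/3
(2,0)O 2/2
(2,1)O 3/3
(2,2)O 2/2
(2,5)O 2/2
(3,0)O 2/2
(3,6)O 3/3
(4,2)O 3/3
(4,3)O 4/4
(4,4)O 4/4
(4,5)O 5/5
(4,6)O 4/4
(5,2)O 3/3
(5,3)O 4/4
(5,5)O 4/4
(5,6)O 3/3
The smallest same-type fraction is 1/1 at (0,0), which reduces to 1/1. Any threshold above that leaves this student unsatisfied.

1/1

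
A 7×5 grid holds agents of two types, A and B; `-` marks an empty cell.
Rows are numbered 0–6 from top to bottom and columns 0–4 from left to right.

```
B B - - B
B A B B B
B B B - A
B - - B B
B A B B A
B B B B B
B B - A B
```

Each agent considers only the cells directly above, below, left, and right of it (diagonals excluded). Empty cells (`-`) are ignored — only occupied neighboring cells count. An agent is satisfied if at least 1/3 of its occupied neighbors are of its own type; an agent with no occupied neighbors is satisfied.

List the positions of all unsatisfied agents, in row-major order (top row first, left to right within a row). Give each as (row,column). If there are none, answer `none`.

(1,1), (2,4), (4,1), (4,4), (6,3)

(0,0)B 2/2 satisfied
(0,1)B 1/2 satisfied
(0,4)B 1/1 satisfied
(1,0)B 2/3 satisfied
(1,1)A 0/4 not
(1,2)B 2/3 satisfied
(1,3)B 2/2 satisfied
(1,4)B 2/3 satisfied
(2,0)B 3/3 satisfied
(2,1)B 2/3 satisfied
(2,2)B 2/2 satisfied
(2,4)A 0/2 not
(3,0)B 2/2 satisfied
(3,3)B 2/2 satisfied
(3,4)B 1/3 satisfied
(4,0)B 2/3 satisfied
(4,1)A 0/3 not
(4,2)B 2/3 satisfied
(4,3)B 3/4 satisfied
(4,4)A 0/3 not
(5,0)B 3/3 satisfied
(5,1)B 3/4 satisfied
(5,2)B 3/3 satisfied
(5,3)B 3/4 satisfied
(5,4)B 2/3 satisfied
(6,0)B 2/2 satisfied
(6,1)B 2/2 satisfied
(6,3)A 0/2 not
(6,4)B 1/2 satisfied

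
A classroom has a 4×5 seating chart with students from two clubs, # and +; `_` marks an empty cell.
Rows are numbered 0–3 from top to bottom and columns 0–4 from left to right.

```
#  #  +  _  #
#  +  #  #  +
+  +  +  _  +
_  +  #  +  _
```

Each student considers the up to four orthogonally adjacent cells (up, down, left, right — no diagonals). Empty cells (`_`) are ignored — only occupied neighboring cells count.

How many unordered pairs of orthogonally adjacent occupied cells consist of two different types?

12

Scan each occupied cell's neighbors to the right and below so each pair is counted once.
From row 0: 4 unlike of 6 pairs (running 4/6).
From row 1: 5 unlike of 8 pairs (running 9/14).
From row 2: 1 unlike of 4 pairs (running 10/18).
From row 3: 2 unlike of 2 pairs (running 12/20).
Total adjacent occupied pairs: 20; unlike-type pairs: 12.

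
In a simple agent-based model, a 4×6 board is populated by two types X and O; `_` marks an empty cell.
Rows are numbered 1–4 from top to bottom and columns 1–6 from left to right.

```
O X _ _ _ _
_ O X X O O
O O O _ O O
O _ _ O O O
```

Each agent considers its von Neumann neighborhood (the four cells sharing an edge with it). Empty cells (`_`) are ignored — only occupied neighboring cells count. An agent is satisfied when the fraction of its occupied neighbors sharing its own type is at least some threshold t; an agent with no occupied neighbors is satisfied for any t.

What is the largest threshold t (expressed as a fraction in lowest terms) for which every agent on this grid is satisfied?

(1,1)O 0/1
(1,2)X 0/2
(2,2)O 1/3
(2,3)X 1/3
(2,4)X 1/2
(2,5)O 2/3
(2,6)O 2/2
(3,1)O 2/2
(3,2)O 3/3
(3,3)O 1/2
(3,5)O 3/3
(3,6)O 3/3
(4,1)O 1/1
(4,4)O 1/1
(4,5)O 3/3
(4,6)O 2/2
The smallest same-type fraction is 0/1 at (1,1), which reduces to 0/1. Any threshold above that leaves this agent unsatisfied.

0/1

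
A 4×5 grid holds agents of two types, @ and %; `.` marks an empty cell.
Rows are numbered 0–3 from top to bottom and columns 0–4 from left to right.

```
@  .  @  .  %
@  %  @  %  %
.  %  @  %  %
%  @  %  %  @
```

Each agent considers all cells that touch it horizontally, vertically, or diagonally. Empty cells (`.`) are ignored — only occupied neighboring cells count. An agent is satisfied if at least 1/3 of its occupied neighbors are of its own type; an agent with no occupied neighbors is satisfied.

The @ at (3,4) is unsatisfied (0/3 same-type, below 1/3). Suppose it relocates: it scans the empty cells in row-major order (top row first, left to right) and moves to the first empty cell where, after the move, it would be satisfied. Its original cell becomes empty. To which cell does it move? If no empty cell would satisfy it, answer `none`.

Vacating (3,4). Empty cells in order:
  (0,1): 4/5 same-type → satisfied — stop here.

(0,1)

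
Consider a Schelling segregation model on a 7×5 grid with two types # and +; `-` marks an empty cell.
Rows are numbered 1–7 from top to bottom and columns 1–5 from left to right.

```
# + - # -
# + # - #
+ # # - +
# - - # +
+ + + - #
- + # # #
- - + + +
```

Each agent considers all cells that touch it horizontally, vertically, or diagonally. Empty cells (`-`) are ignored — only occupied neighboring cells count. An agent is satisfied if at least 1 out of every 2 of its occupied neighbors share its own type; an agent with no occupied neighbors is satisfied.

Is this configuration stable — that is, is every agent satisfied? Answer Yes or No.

No

Row 1: (1,1)# 1/3 not · (1,2)+ 1/4 not · (1,4)# 2/2 satisfied
Row 2: (2,1)# 2/5 not · (2,2)+ 2/7 not · (2,3)# 3/5 satisfied · (2,5)# 1/2 satisfied
Row 3: (3,1)+ 1/4 not · (3,2)# 4/6 satisfied · (3,3)# 3/4 satisfied · (3,5)+ 1/3 not
Row 4: (4,1)# 1/4 not · (4,4)# 2/5 not · (4,5)+ 1/3 not
Row 5: (5,1)+ 2/3 satisfied · (5,2)+ 3/5 satisfied · (5,3)+ 2/5 not · (5,5)# 3/4 satisfied
Row 6: (6,2)+ 4/5 satisfied · (6,3)# 1/6 not · (6,4)# 3/7 not · (6,5)# 2/4 satisfied
Row 7: (7,3)+ 2/4 satisfied · (7,4)+ 2/5 not · (7,5)+ 1/3 not
For instance (1,1) has only 1/3 same-type neighbors, below 1/2.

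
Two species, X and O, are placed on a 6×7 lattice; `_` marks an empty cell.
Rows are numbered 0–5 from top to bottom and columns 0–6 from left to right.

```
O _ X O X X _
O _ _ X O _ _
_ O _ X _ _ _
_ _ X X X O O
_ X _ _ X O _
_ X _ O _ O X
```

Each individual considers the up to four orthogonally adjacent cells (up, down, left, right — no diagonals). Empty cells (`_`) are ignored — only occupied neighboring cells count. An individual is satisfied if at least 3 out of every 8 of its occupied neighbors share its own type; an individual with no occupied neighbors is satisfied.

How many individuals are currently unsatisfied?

6

Row 0: (0,0)O 1/1 ✓ · (0,2)X 0/1 ✗ · (0,3)O 0/3 ✗ · (0,4)X 1/3 ✗ · (0,5)X 1/1 ✓
Row 1: (1,0)O 1/1 ✓ · (1,3)X 1/3 ✗ · (1,4)O 0/2 ✗
Row 2: (2,1)O 0/0 ✓ · (2,3)X 2/2 ✓
Row 3: (3,2)X 1/1 ✓ · (3,3)X 3/3 ✓ · (3,4)X 2/3 ✓ · (3,5)O 2/3 ✓ · (3,6)O 1/1 ✓
Row 4: (4,1)X 1/1 ✓ · (4,4)X 1/2 ✓ · (4,5)O 2/3 ✓
Row 5: (5,1)X 1/1 ✓ · (5,3)O 0/0 ✓ · (5,5)O 1/2 ✓ · (5,6)X 0/1 ✗
Unsatisfied: (0,2), (0,3), (0,4), (1,3), (1,4), (5,6) — 6 in total.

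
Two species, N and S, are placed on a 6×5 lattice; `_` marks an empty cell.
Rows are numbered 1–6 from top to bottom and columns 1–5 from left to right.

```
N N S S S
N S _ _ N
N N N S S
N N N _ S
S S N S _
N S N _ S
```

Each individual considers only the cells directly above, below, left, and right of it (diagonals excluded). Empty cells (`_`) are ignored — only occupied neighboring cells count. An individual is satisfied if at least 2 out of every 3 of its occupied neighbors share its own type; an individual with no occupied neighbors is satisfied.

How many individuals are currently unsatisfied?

(1,1)N 2/2 ✓
(1,2)N 1/3 ✗
(1,3)S 1/2 ✗
(1,4)S 2/2 ✓
(1,5)S 1/2 ✗
(2,1)N 2/3 ✓
(2,2)S 0/3 ✗
(2,5)N 0/2 ✗
(3,1)N 3/3 ✓
(3,2)N 3/4 ✓
(3,3)N 2/3 ✓
(3,4)S 1/2 ✗
(3,5)S 2/3 ✓
(4,1)N 2/3 ✓
(4,2)N 3/4 ✓
(4,3)N 3/3 ✓
(4,5)S 1/1 ✓
(5,1)S 1/3 ✗
(5,2)S 2/4 ✗
(5,3)N 2/4 ✗
(5,4)S 0/1 ✗
(6,1)N 0/2 ✗
(6,2)S 1/3 ✗
(6,3)N 1/2 ✗
(6,5)S 0/0 ✓
Unsatisfied: (1,2), (1,3), (1,5), (2,2), (2,5), (3,4), (5,1), (5,2), (5,3), (5,4), (6,1), (6,2), (6,3) — 13 in total.

13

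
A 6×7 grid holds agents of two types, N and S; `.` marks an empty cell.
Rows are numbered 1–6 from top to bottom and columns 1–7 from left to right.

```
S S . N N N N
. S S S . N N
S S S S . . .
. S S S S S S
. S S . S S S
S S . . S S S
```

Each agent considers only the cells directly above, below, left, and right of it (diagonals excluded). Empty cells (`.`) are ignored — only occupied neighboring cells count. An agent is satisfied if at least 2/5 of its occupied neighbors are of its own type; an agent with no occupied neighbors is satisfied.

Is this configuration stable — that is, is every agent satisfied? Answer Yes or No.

Yes

(1,1)S 1/1 satisfied
(1,2)S 2/2 satisfied
(1,4)N 1/2 satisfied
(1,5)N 2/2 satisfied
(1,6)N 3/3 satisfied
(1,7)N 2/2 satisfied
(2,2)S 3/3 satisfied
(2,3)S 3/3 satisfied
(2,4)S 2/3 satisfied
(2,6)N 2/2 satisfied
(2,7)N 2/2 satisfied
(3,1)S 1/1 satisfied
(3,2)S 4/4 satisfied
(3,3)S 4/4 satisfied
(3,4)S 3/3 satisfied
(4,2)S 3/3 satisfied
(4,3)S 4/4 satisfied
(4,4)S 3/3 satisfied
(4,5)S 3/3 satisfied
(4,6)S 3/3 satisfied
(4,7)S 2/2 satisfied
(5,2)S 3/3 satisfied
(5,3)S 2/2 satisfied
(5,5)S 3/3 satisfied
(5,6)S 4/4 satisfied
(5,7)S 3/3 satisfied
(6,1)S 1/1 satisfied
(6,2)S 2/2 satisfied
(6,5)S 2/2 satisfied
(6,6)S 3/3 satisfied
(6,7)S 2/2 satisfied
All meet the threshold, so the configuration is stable.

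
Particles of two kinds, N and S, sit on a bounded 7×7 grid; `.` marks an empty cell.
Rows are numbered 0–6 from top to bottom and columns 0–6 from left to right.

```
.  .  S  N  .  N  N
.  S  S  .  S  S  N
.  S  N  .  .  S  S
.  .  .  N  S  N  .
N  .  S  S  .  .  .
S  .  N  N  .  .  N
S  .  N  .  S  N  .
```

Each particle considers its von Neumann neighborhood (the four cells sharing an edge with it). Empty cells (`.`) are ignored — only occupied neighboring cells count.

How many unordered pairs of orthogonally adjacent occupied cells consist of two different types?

Scan each occupied cell's neighbors to the right and below so each pair is counted once.
From row 0: 2 unlike of 5 pairs (running 2/5).
From row 1: 3 unlike of 7 pairs (running 5/12).
From row 2: 2 unlike of 3 pairs (running 7/15).
From row 3: 3 unlike of 3 pairs (running 10/18).
From row 4: 3 unlike of 4 pairs (running 13/22).
From row 5: 0 unlike of 3 pairs (running 13/25).
From row 6: 1 unlike of 1 pairs (running 14/26).
Total adjacent occupied pairs: 26; unlike-type pairs: 14.

14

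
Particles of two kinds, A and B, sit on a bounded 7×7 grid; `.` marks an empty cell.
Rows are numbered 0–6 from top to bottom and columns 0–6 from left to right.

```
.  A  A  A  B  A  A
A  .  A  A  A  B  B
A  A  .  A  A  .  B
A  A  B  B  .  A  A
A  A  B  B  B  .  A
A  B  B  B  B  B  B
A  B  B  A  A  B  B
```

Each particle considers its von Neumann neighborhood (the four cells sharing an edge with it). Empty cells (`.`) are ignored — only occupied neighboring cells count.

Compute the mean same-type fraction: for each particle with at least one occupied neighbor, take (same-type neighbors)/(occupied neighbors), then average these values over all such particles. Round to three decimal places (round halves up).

0.725

(0,1)A 1/1
(0,2)A 3/3
(0,3)A 2/3
(0,4)B 0/3
(0,5)A 1/3
(0,6)A 1/2
(1,0)A 1/1
(1,2)A 2/2
(1,3)A 4/4
(1,4)A 2/4
(1,5)B 1/3
(1,6)B 2/3
(2,0)A 3/3
(2,1)A 2/2
(2,3)A 2/3
(2,4)A 2/2
(2,6)B 1/2
(3,0)A 3/3
(3,1)A 3/4
(3,2)B 2/3
(3,3)B 2/3
(3,5)A 1/1
(3,6)A 2/3
(4,0)A 3/3
(4,1)A 2/4
(4,2)B 3/4
(4,3)B 4/4
(4,4)B 2/2
(4,6)A 1/2
(5,0)A 2/3
(5,1)B 2/4
(5,2)B 4/4
(5,3)B 3/4
(5,4)B 3/4
(5,5)B 3/3
(5,6)B 2/3
(6,0)A 1/2
(6,1)B 2/3
(6,2)B 2/3
(6,3)A 1/3
(6,4)A 1/3
(6,5)B 2/3
(6,6)B 2/2
Sum over 43 particles: 1/1 + 3/3 + 2/3 + 0/3 + 1/3 + 1/2 + 1/1 + 2/2 + 4/4 + 2/4 + 1/3 + 2/3 + 3/3 + 2/2 + 2/3 + 2/2 + 1/2 + 3/3 + 3/4 + 2/3 + 2/3 + 1/1 + 2/3 + 3/3 + 2/4 + 3/4 + 4/4 + 2/2 + 1/2 + 2/3 + 2/4 + 4/4 + 3/4 + 3/4 + 3/3 + 2/3 + 1/2 + 2/3 + 2/3 + 1/3 + 1/3 + 2/3 + 2/2 = 187/6; mean = 187/6 ÷ 43 = 187/258 = 0.724806… → 0.725.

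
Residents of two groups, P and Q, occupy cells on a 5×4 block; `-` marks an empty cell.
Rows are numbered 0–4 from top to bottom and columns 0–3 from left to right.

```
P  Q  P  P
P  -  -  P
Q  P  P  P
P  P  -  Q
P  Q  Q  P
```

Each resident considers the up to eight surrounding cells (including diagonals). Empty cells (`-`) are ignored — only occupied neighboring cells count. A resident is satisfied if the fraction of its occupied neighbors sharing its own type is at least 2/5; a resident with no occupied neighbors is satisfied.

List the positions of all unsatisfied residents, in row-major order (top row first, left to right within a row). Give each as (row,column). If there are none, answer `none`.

Row 0: (0,0)P 1/2 satisfied · (0,1)Q 0/3 not · (0,2)P 2/3 satisfied · (0,3)P 2/2 satisfied
Row 1: (1,0)P 2/4 satisfied · (1,3)P 4/4 satisfied
Row 2: (2,0)Q 0/4 not · (2,1)P 4/5 satisfied · (2,2)P 4/5 satisfied · (2,3)P 2/3 satisfied
Row 3: (3,0)P 3/5 satisfied · (3,1)P 4/7 satisfied · (3,3)Q 1/4 not
Row 4: (4,0)P 2/3 satisfied · (4,1)Q 1/4 not · (4,2)Q 2/4 satisfied · (4,3)P 0/2 not

(0,1), (2,0), (3,3), (4,1), (4,3)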